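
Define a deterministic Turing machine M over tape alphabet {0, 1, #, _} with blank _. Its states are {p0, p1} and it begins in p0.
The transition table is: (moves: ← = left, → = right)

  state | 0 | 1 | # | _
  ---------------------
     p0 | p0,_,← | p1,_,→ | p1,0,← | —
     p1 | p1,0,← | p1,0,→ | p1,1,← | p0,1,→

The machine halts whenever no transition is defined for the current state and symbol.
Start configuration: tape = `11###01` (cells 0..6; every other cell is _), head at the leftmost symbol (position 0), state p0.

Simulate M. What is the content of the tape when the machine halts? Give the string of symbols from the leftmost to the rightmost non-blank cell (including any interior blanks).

111_1_1

state=p0 head=0 tape=[1]1###01__   (p0,1)→(p1,_,→)
state=p1 head=1 tape=_[1]###01__   (p1,1)→(p1,0,→)
state=p1 head=2 tape=_0[#]##01__   (p1,#)→(p1,1,←)
state=p1 head=1 tape=_[0]1##01__   (p1,0)→(p1,0,←)
state=p1 head=0 tape=[_]01##01__   (p1,_)→(p0,1,→)
state=p0 head=1 tape=1[0]1##01__   (p0,0)→(p0,_,←)
state=p0 head=0 tape=[1]_1##01__   (p0,1)→(p1,_,→)
state=p1 head=1 tape=_[_]1##01__   (p1,_)→(p0,1,→)
state=p0 head=2 tape=_1[1]##01__   (p0,1)→(p1,_,→)
state=p1 head=3 tape=_1_[#]#01__   (p1,#)→(p1,1,←)
state=p1 head=2 tape=_1[_]1#01__   (p1,_)→(p0,1,→)
state=p0 head=3 tape=_11[1]#01__   (p0,1)→(p1,_,→)
state=p1 head=4 tape=_11_[#]01__   (p1,#)→(p1,1,←)
state=p1 head=3 tape=_11[_]101__   (p1,_)→(p0,1,→)
state=p0 head=4 tape=_111[1]01__   (p0,1)→(p1,_,→)
state=p1 head=5 tape=_111_[0]1__   (p1,0)→(p1,0,←)
state=p1 head=4 tape=_111[_]01__   (p1,_)→(p0,1,→)
state=p0 head=5 tape=_1111[0]1__   (p0,0)→(p0,_,←)
state=p0 head=4 tape=_111[1]_1__   (p0,1)→(p1,_,→)
state=p1 head=5 tape=_111_[_]1__   (p1,_)→(p0,1,→)
state=p0 head=6 tape=_111_1[1]__   (p0,1)→(p1,_,→)
state=p1 head=7 tape=_111_1_[_]_   (p1,_)→(p0,1,→)
state=p0 head=8 tape=_111_1_1[_]
The non-blank tape span at halt is 111_1_1.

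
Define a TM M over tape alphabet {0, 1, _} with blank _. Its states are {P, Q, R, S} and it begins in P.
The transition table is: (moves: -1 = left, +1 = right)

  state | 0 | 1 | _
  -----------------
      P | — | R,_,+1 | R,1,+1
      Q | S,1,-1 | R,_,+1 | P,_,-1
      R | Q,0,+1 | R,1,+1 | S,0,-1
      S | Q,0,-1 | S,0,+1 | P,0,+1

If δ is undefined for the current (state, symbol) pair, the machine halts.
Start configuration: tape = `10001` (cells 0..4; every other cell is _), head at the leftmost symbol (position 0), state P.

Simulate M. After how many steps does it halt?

P | __[1]0001   read 1 → write _, move +1, go to R
R | ___[0]001   read 0 → write 0, move +1, go to Q
Q | ___0[0]01   read 0 → write 1, move -1, go to S
S | ___[0]101   read 0 → write 0, move -1, go to Q
Q | __[_]0101   read _ → write _, move -1, go to P
P | _[_]_0101   read _ → write 1, move +1, go to R
R | _1[_]0101   read _ → write 0, move -1, go to S
S | _[1]00101   read 1 → write 0, move +1, go to S
S | _0[0]0101   read 0 → write 0, move -1, go to Q
Q | _[0]00101   read 0 → write 1, move -1, go to S
S | [_]100101   read _ → write 0, move +1, go to P
P | 0[1]00101   read 1 → write _, move +1, go to R
R | 0_[0]0101   read 0 → write 0, move +1, go to Q
Q | 0_0[0]101   read 0 → write 1, move -1, go to S
S | 0_[0]1101   read 0 → write 0, move -1, go to Q
Q | 0[_]01101   read _ → write _, move -1, go to P
P | [0]_01101
M halts after 16 transitions.

16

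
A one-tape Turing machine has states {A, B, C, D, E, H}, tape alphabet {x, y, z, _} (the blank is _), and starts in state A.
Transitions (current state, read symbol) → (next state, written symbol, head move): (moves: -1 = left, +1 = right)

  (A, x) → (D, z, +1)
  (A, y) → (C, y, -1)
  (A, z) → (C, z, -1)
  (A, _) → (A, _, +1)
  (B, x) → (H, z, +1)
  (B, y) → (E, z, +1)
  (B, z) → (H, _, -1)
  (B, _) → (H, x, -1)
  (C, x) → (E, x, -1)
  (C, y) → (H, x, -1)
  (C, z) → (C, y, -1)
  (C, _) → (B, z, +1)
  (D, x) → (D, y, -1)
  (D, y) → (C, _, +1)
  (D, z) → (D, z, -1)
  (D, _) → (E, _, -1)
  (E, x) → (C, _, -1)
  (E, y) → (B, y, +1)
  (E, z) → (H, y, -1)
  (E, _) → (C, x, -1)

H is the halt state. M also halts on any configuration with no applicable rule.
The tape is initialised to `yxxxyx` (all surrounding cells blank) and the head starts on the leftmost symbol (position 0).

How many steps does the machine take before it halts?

10

A | __[y]xxxyx   read y → write y, move -1, go to C
C | _[_]yxxxyx   read _ → write z, move +1, go to B
B | _z[y]xxxyx   read y → write z, move +1, go to E
E | _zz[x]xxyx   read x → write _, move -1, go to C
C | _z[z]_xxyx   read z → write y, move -1, go to C
C | _[z]y_xxyx   read z → write y, move -1, go to C
C | [_]yy_xxyx   read _ → write z, move +1, go to B
B | z[y]y_xxyx   read y → write z, move +1, go to E
E | zz[y]_xxyx   read y → write y, move +1, go to B
B | zzy[_]xxyx   read _ → write x, move -1, go to H
H | zz[y]xxxyx
M halts after 10 transitions.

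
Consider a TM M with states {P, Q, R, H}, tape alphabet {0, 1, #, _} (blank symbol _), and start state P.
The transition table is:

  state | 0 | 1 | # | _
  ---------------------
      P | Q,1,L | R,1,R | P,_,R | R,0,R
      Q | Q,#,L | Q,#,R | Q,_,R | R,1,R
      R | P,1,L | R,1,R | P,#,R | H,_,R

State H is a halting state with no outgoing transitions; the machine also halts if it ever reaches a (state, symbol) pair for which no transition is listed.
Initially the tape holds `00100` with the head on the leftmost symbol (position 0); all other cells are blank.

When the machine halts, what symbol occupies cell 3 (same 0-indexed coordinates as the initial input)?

1

state=P head=0 tape=_[0]0100__   (P,0)→(Q,1,L)
state=Q head=-1 tape=[_]10100__   (Q,_)→(R,1,R)
state=R head=0 tape=1[1]0100__   (R,1)→(R,1,R)
state=R head=1 tape=11[0]100__   (R,0)→(P,1,L)
state=P head=0 tape=1[1]1100__   (P,1)→(R,1,R)
state=R head=1 tape=11[1]100__   (R,1)→(R,1,R)
state=R head=2 tape=111[1]00__   (R,1)→(R,1,R)
state=R head=3 tape=1111[0]0__   (R,0)→(P,1,L)
state=P head=2 tape=111[1]10__   (P,1)→(R,1,R)
state=R head=3 tape=1111[1]0__   (R,1)→(R,1,R)
state=R head=4 tape=11111[0]__   (R,0)→(P,1,L)
state=P head=3 tape=1111[1]1__   (P,1)→(R,1,R)
state=R head=4 tape=11111[1]__   (R,1)→(R,1,R)
state=R head=5 tape=111111[_]_   (R,_)→(H,_,R)
state=H head=6 tape=111111_[_]
Cell 3 holds 1 when M halts.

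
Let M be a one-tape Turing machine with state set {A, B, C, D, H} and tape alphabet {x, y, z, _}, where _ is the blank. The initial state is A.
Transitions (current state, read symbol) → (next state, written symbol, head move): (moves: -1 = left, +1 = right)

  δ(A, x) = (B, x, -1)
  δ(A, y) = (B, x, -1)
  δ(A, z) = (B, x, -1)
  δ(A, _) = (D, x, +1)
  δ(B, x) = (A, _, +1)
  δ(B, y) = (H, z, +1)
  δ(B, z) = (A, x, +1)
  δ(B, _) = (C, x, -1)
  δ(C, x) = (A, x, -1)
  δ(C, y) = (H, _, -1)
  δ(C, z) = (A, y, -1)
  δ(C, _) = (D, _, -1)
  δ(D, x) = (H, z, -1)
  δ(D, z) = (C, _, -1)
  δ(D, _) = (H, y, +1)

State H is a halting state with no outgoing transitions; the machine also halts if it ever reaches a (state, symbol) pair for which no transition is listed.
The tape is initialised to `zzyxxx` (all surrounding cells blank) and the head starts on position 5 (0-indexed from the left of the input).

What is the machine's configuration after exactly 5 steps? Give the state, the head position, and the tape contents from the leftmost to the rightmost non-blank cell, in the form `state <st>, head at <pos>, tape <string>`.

state A, head at 2, tape zzyxxx

state=A head=5 tape=zzyxx[x]   (A,x)→(B,x,-1)
state=B head=4 tape=zzyx[x]x   (B,x)→(A,_,+1)
state=A head=5 tape=zzyx_[x]   (A,x)→(B,x,-1)
state=B head=4 tape=zzyx[_]x   (B,_)→(C,x,-1)
state=C head=3 tape=zzy[x]xx   (C,x)→(A,x,-1)
state=A head=2 tape=zz[y]xxx
After 5 steps: state A, head at 2, tape zzyxxx.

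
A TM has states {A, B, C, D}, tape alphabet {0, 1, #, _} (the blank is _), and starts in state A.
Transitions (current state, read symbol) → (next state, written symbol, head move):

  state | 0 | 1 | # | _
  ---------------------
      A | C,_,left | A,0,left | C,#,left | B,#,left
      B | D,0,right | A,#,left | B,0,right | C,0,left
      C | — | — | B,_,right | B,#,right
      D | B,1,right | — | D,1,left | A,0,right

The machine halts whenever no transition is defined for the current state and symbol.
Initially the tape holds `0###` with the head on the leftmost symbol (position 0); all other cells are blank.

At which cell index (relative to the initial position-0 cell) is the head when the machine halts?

-2

A | ____[0]###   read 0 → write _, move left, go to C
C | ___[_]_###   read _ → write #, move right, go to B
B | ___#[_]###   read _ → write 0, move left, go to C
C | ___[#]0###   read # → write _, move right, go to B
B | ____[0]###   read 0 → write 0, move right, go to D
D | ____0[#]##   read # → write 1, move left, go to D
D | ____[0]1##   read 0 → write 1, move right, go to B
B | ____1[1]##   read 1 → write #, move left, go to A
A | ____[1]###   read 1 → write 0, move left, go to A
A | ___[_]0###   read _ → write #, move left, go to B
B | __[_]#0###   read _ → write 0, move left, go to C
C | _[_]0#0###   read _ → write #, move right, go to B
B | _#[0]#0###   read 0 → write 0, move right, go to D
D | _#0[#]0###   read # → write 1, move left, go to D
D | _#[0]10###   read 0 → write 1, move right, go to B
B | _#1[1]0###   read 1 → write #, move left, go to A
A | _#[1]#0###   read 1 → write 0, move left, go to A
A | _[#]0#0###   read # → write #, move left, go to C
C | [_]#0#0###   read _ → write #, move right, go to B
B | #[#]0#0###   read # → write 0, move right, go to B
B | #0[0]#0###   read 0 → write 0, move right, go to D
D | #00[#]0###   read # → write 1, move left, go to D
D | #0[0]10###   read 0 → write 1, move right, go to B
B | #01[1]0###   read 1 → write #, move left, go to A
A | #0[1]#0###   read 1 → write 0, move left, go to A
A | #[0]0#0###   read 0 → write _, move left, go to C
C | [#]_0#0###   read # → write _, move right, go to B
B | _[_]0#0###   read _ → write 0, move left, go to C
C | [_]00#0###   read _ → write #, move right, go to B
B | #[0]0#0###   read 0 → write 0, move right, go to D
D | #0[0]#0###   read 0 → write 1, move right, go to B
B | #01[#]0###   read # → write 0, move right, go to B
B | #010[0]###   read 0 → write 0, move right, go to D
D | #0100[#]##   read # → write 1, move left, go to D
D | #010[0]1##   read 0 → write 1, move right, go to B
B | #0101[1]##   read 1 → write #, move left, go to A
A | #010[1]###   read 1 → write 0, move left, go to A
A | #01[0]0###   read 0 → write _, move left, go to C
C | #0[1]_0###
At halt the head is at cell -2.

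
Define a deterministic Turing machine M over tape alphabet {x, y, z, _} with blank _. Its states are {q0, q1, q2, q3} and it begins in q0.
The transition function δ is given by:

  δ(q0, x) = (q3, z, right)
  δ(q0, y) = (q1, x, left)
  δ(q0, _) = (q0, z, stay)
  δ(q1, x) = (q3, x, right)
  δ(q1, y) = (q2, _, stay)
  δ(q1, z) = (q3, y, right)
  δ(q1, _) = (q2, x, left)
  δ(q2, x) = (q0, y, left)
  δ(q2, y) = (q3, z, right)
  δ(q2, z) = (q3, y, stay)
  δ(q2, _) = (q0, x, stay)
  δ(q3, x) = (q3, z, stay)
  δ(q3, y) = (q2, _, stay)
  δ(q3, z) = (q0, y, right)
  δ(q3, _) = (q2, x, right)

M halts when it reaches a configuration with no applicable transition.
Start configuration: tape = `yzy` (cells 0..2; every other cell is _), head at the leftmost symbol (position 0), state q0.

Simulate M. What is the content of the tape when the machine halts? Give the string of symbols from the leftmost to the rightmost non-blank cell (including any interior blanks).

state=q0 head=0 tape=__[y]zy_   (q0,y)→(q1,x,left)
state=q1 head=-1 tape=_[_]xzy_   (q1,_)→(q2,x,left)
state=q2 head=-2 tape=[_]xxzy_   (q2,_)→(q0,x,stay)
state=q0 head=-2 tape=[x]xxzy_   (q0,x)→(q3,z,right)
state=q3 head=-1 tape=z[x]xzy_   (q3,x)→(q3,z,stay)
state=q3 head=-1 tape=z[z]xzy_   (q3,z)→(q0,y,right)
state=q0 head=0 tape=zy[x]zy_   (q0,x)→(q3,z,right)
state=q3 head=1 tape=zyz[z]y_   (q3,z)→(q0,y,right)
state=q0 head=2 tape=zyzy[y]_   (q0,y)→(q1,x,left)
state=q1 head=1 tape=zyz[y]x_   (q1,y)→(q2,_,stay)
state=q2 head=1 tape=zyz[_]x_   (q2,_)→(q0,x,stay)
state=q0 head=1 tape=zyz[x]x_   (q0,x)→(q3,z,right)
state=q3 head=2 tape=zyzz[x]_   (q3,x)→(q3,z,stay)
state=q3 head=2 tape=zyzz[z]_   (q3,z)→(q0,y,right)
state=q0 head=3 tape=zyzzy[_]   (q0,_)→(q0,z,stay)
state=q0 head=3 tape=zyzzy[z]
The non-blank tape span at halt is zyzzyz.

zyzzyz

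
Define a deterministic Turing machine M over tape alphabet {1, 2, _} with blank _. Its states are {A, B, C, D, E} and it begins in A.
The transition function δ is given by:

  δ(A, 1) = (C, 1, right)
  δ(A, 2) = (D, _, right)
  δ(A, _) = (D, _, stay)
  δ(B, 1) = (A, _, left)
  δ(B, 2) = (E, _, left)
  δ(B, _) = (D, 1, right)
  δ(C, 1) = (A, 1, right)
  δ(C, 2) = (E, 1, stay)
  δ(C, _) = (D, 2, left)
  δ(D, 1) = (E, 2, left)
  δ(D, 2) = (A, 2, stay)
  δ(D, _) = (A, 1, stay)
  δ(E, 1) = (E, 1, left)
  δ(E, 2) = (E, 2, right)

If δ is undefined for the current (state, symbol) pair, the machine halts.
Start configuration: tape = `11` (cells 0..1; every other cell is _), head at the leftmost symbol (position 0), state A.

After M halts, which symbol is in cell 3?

2

A | _[1]1__   read 1 → write 1, move right, go to C
C | _1[1]__   read 1 → write 1, move right, go to A
A | _11[_]_   read _ → write _, move stay, go to D
D | _11[_]_   read _ → write 1, move stay, go to A
A | _11[1]_   read 1 → write 1, move right, go to C
C | _111[_]   read _ → write 2, move left, go to D
D | _11[1]2   read 1 → write 2, move left, go to E
E | _1[1]22   read 1 → write 1, move left, go to E
E | _[1]122   read 1 → write 1, move left, go to E
E | [_]1122
Cell 3 holds 2 when M halts.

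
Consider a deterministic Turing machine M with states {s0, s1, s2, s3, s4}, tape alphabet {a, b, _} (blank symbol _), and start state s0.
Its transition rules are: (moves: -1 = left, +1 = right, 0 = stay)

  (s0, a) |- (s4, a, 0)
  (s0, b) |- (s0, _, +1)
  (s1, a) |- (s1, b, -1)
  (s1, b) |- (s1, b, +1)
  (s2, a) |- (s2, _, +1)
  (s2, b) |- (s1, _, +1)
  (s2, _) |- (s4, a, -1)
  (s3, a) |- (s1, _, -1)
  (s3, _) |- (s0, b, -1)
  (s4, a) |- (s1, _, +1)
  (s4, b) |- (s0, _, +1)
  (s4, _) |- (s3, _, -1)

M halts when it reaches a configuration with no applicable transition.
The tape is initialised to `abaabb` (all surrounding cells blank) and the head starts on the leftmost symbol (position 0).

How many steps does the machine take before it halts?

state=s0 head=0 tape=[a]baabb_   (s0,a)→(s4,a,0)
state=s4 head=0 tape=[a]baabb_   (s4,a)→(s1,_,+1)
state=s1 head=1 tape=_[b]aabb_   (s1,b)→(s1,b,+1)
state=s1 head=2 tape=_b[a]abb_   (s1,a)→(s1,b,-1)
state=s1 head=1 tape=_[b]babb_   (s1,b)→(s1,b,+1)
state=s1 head=2 tape=_b[b]abb_   (s1,b)→(s1,b,+1)
state=s1 head=3 tape=_bb[a]bb_   (s1,a)→(s1,b,-1)
state=s1 head=2 tape=_b[b]bbb_   (s1,b)→(s1,b,+1)
state=s1 head=3 tape=_bb[b]bb_   (s1,b)→(s1,b,+1)
state=s1 head=4 tape=_bbb[b]b_   (s1,b)→(s1,b,+1)
state=s1 head=5 tape=_bbbb[b]_   (s1,b)→(s1,b,+1)
state=s1 head=6 tape=_bbbbb[_]
M halts after 11 transitions.

11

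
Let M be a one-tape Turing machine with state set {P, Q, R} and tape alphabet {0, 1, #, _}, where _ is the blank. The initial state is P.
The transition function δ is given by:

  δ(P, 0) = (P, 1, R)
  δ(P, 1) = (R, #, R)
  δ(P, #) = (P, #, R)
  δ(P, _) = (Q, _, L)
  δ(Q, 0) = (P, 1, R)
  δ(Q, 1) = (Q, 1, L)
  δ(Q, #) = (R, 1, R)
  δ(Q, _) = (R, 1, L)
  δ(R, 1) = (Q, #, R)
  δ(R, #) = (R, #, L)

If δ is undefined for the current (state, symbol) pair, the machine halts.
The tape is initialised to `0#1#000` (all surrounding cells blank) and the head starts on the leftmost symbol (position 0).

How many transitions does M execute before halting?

P | [0]#1#000   read 0 → write 1, move R, go to P
P | 1[#]1#000   read # → write #, move R, go to P
P | 1#[1]#000   read 1 → write #, move R, go to R
R | 1##[#]000   read # → write #, move L, go to R
R | 1#[#]#000   read # → write #, move L, go to R
R | 1[#]##000   read # → write #, move L, go to R
R | [1]###000   read 1 → write #, move R, go to Q
Q | #[#]##000   read # → write 1, move R, go to R
R | #1[#]#000   read # → write #, move L, go to R
R | #[1]##000   read 1 → write #, move R, go to Q
Q | ##[#]#000   read # → write 1, move R, go to R
R | ##1[#]000   read # → write #, move L, go to R
R | ##[1]#000   read 1 → write #, move R, go to Q
Q | ###[#]000   read # → write 1, move R, go to R
R | ###1[0]00
M halts after 14 transitions.

14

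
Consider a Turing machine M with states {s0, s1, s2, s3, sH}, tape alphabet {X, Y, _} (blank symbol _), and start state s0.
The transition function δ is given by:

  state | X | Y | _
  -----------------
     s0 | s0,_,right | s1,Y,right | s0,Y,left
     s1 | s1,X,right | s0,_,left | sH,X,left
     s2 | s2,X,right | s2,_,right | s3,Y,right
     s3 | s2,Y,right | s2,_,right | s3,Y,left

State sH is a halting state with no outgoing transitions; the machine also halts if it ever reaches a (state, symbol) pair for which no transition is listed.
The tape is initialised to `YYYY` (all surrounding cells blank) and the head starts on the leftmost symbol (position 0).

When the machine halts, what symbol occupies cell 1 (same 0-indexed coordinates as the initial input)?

X

s0 | [Y]YYY   read Y → write Y, move right, go to s1
s1 | Y[Y]YY   read Y → write _, move left, go to s0
s0 | [Y]_YY   read Y → write Y, move right, go to s1
s1 | Y[_]YY   read _ → write X, move left, go to sH
sH | [Y]XYY
Cell 1 holds X when M halts.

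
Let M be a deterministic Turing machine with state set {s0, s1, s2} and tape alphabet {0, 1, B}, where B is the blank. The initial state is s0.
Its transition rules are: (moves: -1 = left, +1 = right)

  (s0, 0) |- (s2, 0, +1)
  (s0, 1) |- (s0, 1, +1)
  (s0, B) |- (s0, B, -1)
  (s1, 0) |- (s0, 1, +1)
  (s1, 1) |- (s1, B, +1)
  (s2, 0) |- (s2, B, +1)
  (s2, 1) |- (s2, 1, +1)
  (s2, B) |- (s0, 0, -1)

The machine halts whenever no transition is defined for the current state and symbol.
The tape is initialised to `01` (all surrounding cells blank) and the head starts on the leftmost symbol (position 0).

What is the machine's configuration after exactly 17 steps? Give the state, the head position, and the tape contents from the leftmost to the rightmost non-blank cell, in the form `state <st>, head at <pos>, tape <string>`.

s0 | [0]1BBBB   read 0 → write 0, move +1, go to s2
s2 | 0[1]BBBB   read 1 → write 1, move +1, go to s2
s2 | 01[B]BBB   read B → write 0, move -1, go to s0
s0 | 0[1]0BBB   read 1 → write 1, move +1, go to s0
s0 | 01[0]BBB   read 0 → write 0, move +1, go to s2
s2 | 010[B]BB   read B → write 0, move -1, go to s0
s0 | 01[0]0BB   read 0 → write 0, move +1, go to s2
s2 | 010[0]BB   read 0 → write B, move +1, go to s2
s2 | 010B[B]B   read B → write 0, move -1, go to s0
s0 | 010[B]0B   read B → write B, move -1, go to s0
s0 | 01[0]B0B   read 0 → write 0, move +1, go to s2
s2 | 010[B]0B   read B → write 0, move -1, go to s0
s0 | 01[0]00B   read 0 → write 0, move +1, go to s2
s2 | 010[0]0B   read 0 → write B, move +1, go to s2
s2 | 010B[0]B   read 0 → write B, move +1, go to s2
s2 | 010BB[B]   read B → write 0, move -1, go to s0
s0 | 010B[B]0   read B → write B, move -1, go to s0
s0 | 010[B]B0
After 17 steps: state s0, head at 3, tape 010BB0.

state s0, head at 3, tape 010BB0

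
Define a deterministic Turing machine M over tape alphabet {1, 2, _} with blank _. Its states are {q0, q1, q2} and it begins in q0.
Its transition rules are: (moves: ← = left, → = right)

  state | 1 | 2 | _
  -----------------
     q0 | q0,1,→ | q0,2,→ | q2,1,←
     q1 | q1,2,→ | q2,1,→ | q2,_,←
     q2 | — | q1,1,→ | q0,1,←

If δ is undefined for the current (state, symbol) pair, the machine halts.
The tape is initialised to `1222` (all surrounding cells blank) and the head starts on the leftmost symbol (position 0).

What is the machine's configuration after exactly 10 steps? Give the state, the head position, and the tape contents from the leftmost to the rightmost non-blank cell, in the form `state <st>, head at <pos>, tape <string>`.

state=q0 head=0 tape=[1]222__   (q0,1)→(q0,1,→)
state=q0 head=1 tape=1[2]22__   (q0,2)→(q0,2,→)
state=q0 head=2 tape=12[2]2__   (q0,2)→(q0,2,→)
state=q0 head=3 tape=122[2]__   (q0,2)→(q0,2,→)
state=q0 head=4 tape=1222[_]_   (q0,_)→(q2,1,←)
state=q2 head=3 tape=122[2]1_   (q2,2)→(q1,1,→)
state=q1 head=4 tape=1221[1]_   (q1,1)→(q1,2,→)
state=q1 head=5 tape=12212[_]   (q1,_)→(q2,_,←)
state=q2 head=4 tape=1221[2]_   (q2,2)→(q1,1,→)
state=q1 head=5 tape=12211[_]   (q1,_)→(q2,_,←)
state=q2 head=4 tape=1221[1]_
After 10 steps: state q2, head at 4, tape 12211.

state q2, head at 4, tape 12211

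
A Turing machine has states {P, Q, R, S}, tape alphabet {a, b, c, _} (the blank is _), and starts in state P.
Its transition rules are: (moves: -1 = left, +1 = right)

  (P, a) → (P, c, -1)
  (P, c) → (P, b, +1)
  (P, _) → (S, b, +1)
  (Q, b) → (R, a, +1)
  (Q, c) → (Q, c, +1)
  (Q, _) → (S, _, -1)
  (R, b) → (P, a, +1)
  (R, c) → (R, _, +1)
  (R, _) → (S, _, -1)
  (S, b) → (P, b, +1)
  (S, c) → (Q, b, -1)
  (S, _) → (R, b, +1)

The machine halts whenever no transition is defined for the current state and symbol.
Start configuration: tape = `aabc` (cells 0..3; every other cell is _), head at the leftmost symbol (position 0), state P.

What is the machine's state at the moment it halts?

state=P head=0 tape=__[a]abc   (P,a)→(P,c,-1)
state=P head=-1 tape=_[_]cabc   (P,_)→(S,b,+1)
state=S head=0 tape=_b[c]abc   (S,c)→(Q,b,-1)
state=Q head=-1 tape=_[b]babc   (Q,b)→(R,a,+1)
state=R head=0 tape=_a[b]abc   (R,b)→(P,a,+1)
state=P head=1 tape=_aa[a]bc   (P,a)→(P,c,-1)
state=P head=0 tape=_a[a]cbc   (P,a)→(P,c,-1)
state=P head=-1 tape=_[a]ccbc   (P,a)→(P,c,-1)
state=P head=-2 tape=[_]cccbc   (P,_)→(S,b,+1)
state=S head=-1 tape=b[c]ccbc   (S,c)→(Q,b,-1)
state=Q head=-2 tape=[b]bccbc   (Q,b)→(R,a,+1)
state=R head=-1 tape=a[b]ccbc   (R,b)→(P,a,+1)
state=P head=0 tape=aa[c]cbc   (P,c)→(P,b,+1)
state=P head=1 tape=aab[c]bc   (P,c)→(P,b,+1)
state=P head=2 tape=aabb[b]c
No transition is defined for (P, b); M halts in state P.

P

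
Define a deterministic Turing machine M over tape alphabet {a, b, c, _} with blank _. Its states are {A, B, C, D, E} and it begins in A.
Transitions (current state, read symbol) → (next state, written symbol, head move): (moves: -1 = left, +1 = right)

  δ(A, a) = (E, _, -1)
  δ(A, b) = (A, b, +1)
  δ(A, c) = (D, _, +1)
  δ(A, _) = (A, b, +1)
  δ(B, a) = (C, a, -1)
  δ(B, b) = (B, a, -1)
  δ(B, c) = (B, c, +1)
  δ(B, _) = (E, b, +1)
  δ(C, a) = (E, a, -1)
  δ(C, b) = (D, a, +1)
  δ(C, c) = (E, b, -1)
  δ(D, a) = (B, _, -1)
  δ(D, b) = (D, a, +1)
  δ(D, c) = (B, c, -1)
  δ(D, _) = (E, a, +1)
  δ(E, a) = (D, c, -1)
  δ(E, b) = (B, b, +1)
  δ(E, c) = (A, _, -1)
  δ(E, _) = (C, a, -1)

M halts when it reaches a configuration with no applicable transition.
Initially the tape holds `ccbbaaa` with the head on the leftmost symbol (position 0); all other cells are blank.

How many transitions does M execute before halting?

state=A head=0 tape=_[c]cbbaaa   (A,c)→(D,_,+1)
state=D head=1 tape=__[c]bbaaa   (D,c)→(B,c,-1)
state=B head=0 tape=_[_]cbbaaa   (B,_)→(E,b,+1)
state=E head=1 tape=_b[c]bbaaa   (E,c)→(A,_,-1)
state=A head=0 tape=_[b]_bbaaa   (A,b)→(A,b,+1)
state=A head=1 tape=_b[_]bbaaa   (A,_)→(A,b,+1)
state=A head=2 tape=_bb[b]baaa   (A,b)→(A,b,+1)
state=A head=3 tape=_bbb[b]aaa   (A,b)→(A,b,+1)
state=A head=4 tape=_bbbb[a]aa   (A,a)→(E,_,-1)
state=E head=3 tape=_bbb[b]_aa   (E,b)→(B,b,+1)
state=B head=4 tape=_bbbb[_]aa   (B,_)→(E,b,+1)
state=E head=5 tape=_bbbbb[a]a   (E,a)→(D,c,-1)
state=D head=4 tape=_bbbb[b]ca   (D,b)→(D,a,+1)
state=D head=5 tape=_bbbba[c]a   (D,c)→(B,c,-1)
state=B head=4 tape=_bbbb[a]ca   (B,a)→(C,a,-1)
state=C head=3 tape=_bbb[b]aca   (C,b)→(D,a,+1)
state=D head=4 tape=_bbba[a]ca   (D,a)→(B,_,-1)
state=B head=3 tape=_bbb[a]_ca   (B,a)→(C,a,-1)
state=C head=2 tape=_bb[b]a_ca   (C,b)→(D,a,+1)
state=D head=3 tape=_bba[a]_ca   (D,a)→(B,_,-1)
state=B head=2 tape=_bb[a]__ca   (B,a)→(C,a,-1)
state=C head=1 tape=_b[b]a__ca   (C,b)→(D,a,+1)
state=D head=2 tape=_ba[a]__ca   (D,a)→(B,_,-1)
state=B head=1 tape=_b[a]___ca   (B,a)→(C,a,-1)
state=C head=0 tape=_[b]a___ca   (C,b)→(D,a,+1)
state=D head=1 tape=_a[a]___ca   (D,a)→(B,_,-1)
state=B head=0 tape=_[a]____ca   (B,a)→(C,a,-1)
state=C head=-1 tape=[_]a____ca
M halts after 27 transitions.

27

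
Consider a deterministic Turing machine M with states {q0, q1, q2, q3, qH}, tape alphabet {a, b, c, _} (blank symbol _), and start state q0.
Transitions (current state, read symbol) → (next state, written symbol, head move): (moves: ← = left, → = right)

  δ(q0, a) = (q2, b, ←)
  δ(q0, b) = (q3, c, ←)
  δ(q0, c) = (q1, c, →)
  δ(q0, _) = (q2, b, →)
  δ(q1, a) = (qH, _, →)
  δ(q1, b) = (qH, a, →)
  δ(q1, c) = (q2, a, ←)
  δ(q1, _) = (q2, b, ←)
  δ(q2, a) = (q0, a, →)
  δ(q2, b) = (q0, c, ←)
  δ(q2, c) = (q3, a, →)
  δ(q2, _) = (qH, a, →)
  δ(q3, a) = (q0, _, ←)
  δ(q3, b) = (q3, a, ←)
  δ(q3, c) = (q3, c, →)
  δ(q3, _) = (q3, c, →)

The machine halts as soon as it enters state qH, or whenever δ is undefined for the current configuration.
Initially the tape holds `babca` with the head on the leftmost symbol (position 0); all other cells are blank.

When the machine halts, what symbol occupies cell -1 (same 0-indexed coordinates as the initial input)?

q0 | __[b]abca   read b → write c, move ←, go to q3
q3 | _[_]cabca   read _ → write c, move →, go to q3
q3 | _c[c]abca   read c → write c, move →, go to q3
q3 | _cc[a]bca   read a → write _, move ←, go to q0
q0 | _c[c]_bca   read c → write c, move →, go to q1
q1 | _cc[_]bca   read _ → write b, move ←, go to q2
q2 | _c[c]bbca   read c → write a, move →, go to q3
q3 | _ca[b]bca   read b → write a, move ←, go to q3
q3 | _c[a]abca   read a → write _, move ←, go to q0
q0 | _[c]_abca   read c → write c, move →, go to q1
q1 | _c[_]abca   read _ → write b, move ←, go to q2
q2 | _[c]babca   read c → write a, move →, go to q3
q3 | _a[b]abca   read b → write a, move ←, go to q3
q3 | _[a]aabca   read a → write _, move ←, go to q0
q0 | [_]_aabca   read _ → write b, move →, go to q2
q2 | b[_]aabca   read _ → write a, move →, go to qH
qH | ba[a]abca
Cell -1 holds a when M halts.

a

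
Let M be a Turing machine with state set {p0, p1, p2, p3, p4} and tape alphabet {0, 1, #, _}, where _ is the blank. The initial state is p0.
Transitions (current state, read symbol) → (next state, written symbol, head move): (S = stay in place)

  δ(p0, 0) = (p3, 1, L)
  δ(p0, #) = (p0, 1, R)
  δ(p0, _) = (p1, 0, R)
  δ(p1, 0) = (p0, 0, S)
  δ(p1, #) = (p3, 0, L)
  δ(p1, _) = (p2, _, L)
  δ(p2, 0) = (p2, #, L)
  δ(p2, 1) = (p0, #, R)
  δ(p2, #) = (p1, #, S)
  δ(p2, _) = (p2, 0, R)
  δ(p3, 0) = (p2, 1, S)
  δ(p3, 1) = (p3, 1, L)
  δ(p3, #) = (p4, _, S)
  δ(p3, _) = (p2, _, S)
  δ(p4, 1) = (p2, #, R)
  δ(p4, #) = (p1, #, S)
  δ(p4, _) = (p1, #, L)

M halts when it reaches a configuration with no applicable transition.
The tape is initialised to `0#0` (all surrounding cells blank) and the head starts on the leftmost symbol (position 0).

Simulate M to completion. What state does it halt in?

p0

state=p0 head=0 tape=__[0]#0   (p0,0)→(p3,1,L)
state=p3 head=-1 tape=_[_]1#0   (p3,_)→(p2,_,S)
state=p2 head=-1 tape=_[_]1#0   (p2,_)→(p2,0,R)
state=p2 head=0 tape=_0[1]#0   (p2,1)→(p0,#,R)
state=p0 head=1 tape=_0#[#]0   (p0,#)→(p0,1,R)
state=p0 head=2 tape=_0#1[0]   (p0,0)→(p3,1,L)
state=p3 head=1 tape=_0#[1]1   (p3,1)→(p3,1,L)
state=p3 head=0 tape=_0[#]11   (p3,#)→(p4,_,S)
state=p4 head=0 tape=_0[_]11   (p4,_)→(p1,#,L)
state=p1 head=-1 tape=_[0]#11   (p1,0)→(p0,0,S)
state=p0 head=-1 tape=_[0]#11   (p0,0)→(p3,1,L)
state=p3 head=-2 tape=[_]1#11   (p3,_)→(p2,_,S)
state=p2 head=-2 tape=[_]1#11   (p2,_)→(p2,0,R)
state=p2 head=-1 tape=0[1]#11   (p2,1)→(p0,#,R)
state=p0 head=0 tape=0#[#]11   (p0,#)→(p0,1,R)
state=p0 head=1 tape=0#1[1]1
No transition is defined for (p0, 1); M halts in state p0.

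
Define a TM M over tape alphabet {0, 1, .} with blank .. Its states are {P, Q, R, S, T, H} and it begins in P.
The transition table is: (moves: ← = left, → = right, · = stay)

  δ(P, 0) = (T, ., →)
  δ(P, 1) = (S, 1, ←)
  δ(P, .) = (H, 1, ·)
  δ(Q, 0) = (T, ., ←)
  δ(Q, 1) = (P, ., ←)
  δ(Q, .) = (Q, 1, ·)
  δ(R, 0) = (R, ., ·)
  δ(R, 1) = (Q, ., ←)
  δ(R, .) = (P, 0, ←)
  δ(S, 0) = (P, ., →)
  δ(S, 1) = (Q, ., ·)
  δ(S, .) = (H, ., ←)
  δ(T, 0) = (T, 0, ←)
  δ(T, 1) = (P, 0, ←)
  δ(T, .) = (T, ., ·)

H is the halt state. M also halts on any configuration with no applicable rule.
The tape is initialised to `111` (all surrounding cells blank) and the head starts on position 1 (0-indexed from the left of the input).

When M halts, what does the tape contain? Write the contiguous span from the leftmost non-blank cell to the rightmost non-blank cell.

1.11

P | .1[1]1   read 1 → write 1, move ←, go to S
S | .[1]11   read 1 → write ., move ·, go to Q
Q | .[.]11   read . → write 1, move ·, go to Q
Q | .[1]11   read 1 → write ., move ←, go to P
P | [.].11   read . → write 1, move ·, go to H
H | [1].11
The non-blank tape span at halt is 1.11.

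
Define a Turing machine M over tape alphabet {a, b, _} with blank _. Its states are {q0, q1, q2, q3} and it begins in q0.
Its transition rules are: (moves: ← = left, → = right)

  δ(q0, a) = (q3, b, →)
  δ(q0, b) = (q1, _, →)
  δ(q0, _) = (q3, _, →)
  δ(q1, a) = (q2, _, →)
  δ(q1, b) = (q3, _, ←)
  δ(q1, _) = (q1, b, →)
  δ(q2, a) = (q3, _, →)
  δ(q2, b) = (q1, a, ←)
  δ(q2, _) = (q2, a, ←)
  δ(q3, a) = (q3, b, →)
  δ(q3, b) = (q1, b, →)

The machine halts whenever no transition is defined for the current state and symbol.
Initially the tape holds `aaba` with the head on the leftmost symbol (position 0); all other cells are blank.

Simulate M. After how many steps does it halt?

13

q0 | [a]aba__   read a → write b, move →, go to q3
q3 | b[a]ba__   read a → write b, move →, go to q3
q3 | bb[b]a__   read b → write b, move →, go to q1
q1 | bbb[a]__   read a → write _, move →, go to q2
q2 | bbb_[_]_   read _ → write a, move ←, go to q2
q2 | bbb[_]a_   read _ → write a, move ←, go to q2
q2 | bb[b]aa_   read b → write a, move ←, go to q1
q1 | b[b]aaa_   read b → write _, move ←, go to q3
q3 | [b]_aaa_   read b → write b, move →, go to q1
q1 | b[_]aaa_   read _ → write b, move →, go to q1
q1 | bb[a]aa_   read a → write _, move →, go to q2
q2 | bb_[a]a_   read a → write _, move →, go to q3
q3 | bb__[a]_   read a → write b, move →, go to q3
q3 | bb__b[_]
M halts after 13 transitions.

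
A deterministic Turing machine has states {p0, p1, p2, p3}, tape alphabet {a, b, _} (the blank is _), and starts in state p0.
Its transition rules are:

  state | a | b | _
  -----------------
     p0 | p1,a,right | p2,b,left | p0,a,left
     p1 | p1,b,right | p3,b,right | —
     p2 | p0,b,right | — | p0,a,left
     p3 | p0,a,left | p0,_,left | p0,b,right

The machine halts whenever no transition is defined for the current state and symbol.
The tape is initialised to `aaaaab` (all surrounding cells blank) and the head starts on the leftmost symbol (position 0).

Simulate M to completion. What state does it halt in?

p2

state=p0 head=0 tape=[a]aaaab__   (p0,a)→(p1,a,right)
state=p1 head=1 tape=a[a]aaab__   (p1,a)→(p1,b,right)
state=p1 head=2 tape=ab[a]aab__   (p1,a)→(p1,b,right)
state=p1 head=3 tape=abb[a]ab__   (p1,a)→(p1,b,right)
state=p1 head=4 tape=abbb[a]b__   (p1,a)→(p1,b,right)
state=p1 head=5 tape=abbbb[b]__   (p1,b)→(p3,b,right)
state=p3 head=6 tape=abbbbb[_]_   (p3,_)→(p0,b,right)
state=p0 head=7 tape=abbbbbb[_]   (p0,_)→(p0,a,left)
state=p0 head=6 tape=abbbbb[b]a   (p0,b)→(p2,b,left)
state=p2 head=5 tape=abbbb[b]ba
No transition is defined for (p2, b); M halts in state p2.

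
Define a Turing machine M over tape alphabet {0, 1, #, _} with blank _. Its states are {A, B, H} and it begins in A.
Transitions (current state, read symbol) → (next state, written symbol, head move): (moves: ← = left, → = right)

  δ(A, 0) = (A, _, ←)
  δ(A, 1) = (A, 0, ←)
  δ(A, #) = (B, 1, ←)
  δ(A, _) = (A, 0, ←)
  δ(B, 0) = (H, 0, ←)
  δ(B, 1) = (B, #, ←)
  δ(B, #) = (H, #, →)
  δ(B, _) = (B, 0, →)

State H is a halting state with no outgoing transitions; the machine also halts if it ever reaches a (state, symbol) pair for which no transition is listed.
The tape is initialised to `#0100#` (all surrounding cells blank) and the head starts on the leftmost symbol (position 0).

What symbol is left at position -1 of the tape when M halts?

state=A head=0 tape=__[#]0100#   (A,#)→(B,1,←)
state=B head=-1 tape=_[_]10100#   (B,_)→(B,0,→)
state=B head=0 tape=_0[1]0100#   (B,1)→(B,#,←)
state=B head=-1 tape=_[0]#0100#   (B,0)→(H,0,←)
state=H head=-2 tape=[_]0#0100#
Cell -1 holds 0 when M halts.

0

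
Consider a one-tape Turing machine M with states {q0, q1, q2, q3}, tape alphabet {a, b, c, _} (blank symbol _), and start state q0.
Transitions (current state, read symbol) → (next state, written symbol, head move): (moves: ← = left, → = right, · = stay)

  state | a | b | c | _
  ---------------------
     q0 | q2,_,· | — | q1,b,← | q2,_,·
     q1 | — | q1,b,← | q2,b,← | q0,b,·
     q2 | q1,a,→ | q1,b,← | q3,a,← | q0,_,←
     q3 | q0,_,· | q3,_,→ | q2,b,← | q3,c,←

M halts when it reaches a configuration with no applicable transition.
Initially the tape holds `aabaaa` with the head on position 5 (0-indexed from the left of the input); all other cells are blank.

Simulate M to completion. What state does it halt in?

state=q0 head=5 tape=aabaa[a]   (q0,a)→(q2,_,·)
state=q2 head=5 tape=aabaa[_]   (q2,_)→(q0,_,←)
state=q0 head=4 tape=aaba[a]_   (q0,a)→(q2,_,·)
state=q2 head=4 tape=aaba[_]_   (q2,_)→(q0,_,←)
state=q0 head=3 tape=aab[a]__   (q0,a)→(q2,_,·)
state=q2 head=3 tape=aab[_]__   (q2,_)→(q0,_,←)
state=q0 head=2 tape=aa[b]___
No transition is defined for (q0, b); M halts in state q0.

q0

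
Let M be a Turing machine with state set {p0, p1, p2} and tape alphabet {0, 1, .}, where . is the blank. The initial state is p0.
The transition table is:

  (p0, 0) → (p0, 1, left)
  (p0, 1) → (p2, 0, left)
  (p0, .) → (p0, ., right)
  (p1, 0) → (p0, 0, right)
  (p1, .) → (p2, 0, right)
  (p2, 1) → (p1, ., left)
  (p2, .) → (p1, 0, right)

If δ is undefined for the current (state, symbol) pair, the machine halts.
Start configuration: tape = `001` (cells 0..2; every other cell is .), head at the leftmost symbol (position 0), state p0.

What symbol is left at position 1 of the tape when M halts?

1

state=p0 head=0 tape=..[0]01   (p0,0)→(p0,1,left)
state=p0 head=-1 tape=.[.]101   (p0,.)→(p0,.,right)
state=p0 head=0 tape=..[1]01   (p0,1)→(p2,0,left)
state=p2 head=-1 tape=.[.]001   (p2,.)→(p1,0,right)
state=p1 head=0 tape=.0[0]01   (p1,0)→(p0,0,right)
state=p0 head=1 tape=.00[0]1   (p0,0)→(p0,1,left)
state=p0 head=0 tape=.0[0]11   (p0,0)→(p0,1,left)
state=p0 head=-1 tape=.[0]111   (p0,0)→(p0,1,left)
state=p0 head=-2 tape=[.]1111   (p0,.)→(p0,.,right)
state=p0 head=-1 tape=.[1]111   (p0,1)→(p2,0,left)
state=p2 head=-2 tape=[.]0111   (p2,.)→(p1,0,right)
state=p1 head=-1 tape=0[0]111   (p1,0)→(p0,0,right)
state=p0 head=0 tape=00[1]11   (p0,1)→(p2,0,left)
state=p2 head=-1 tape=0[0]011
Cell 1 holds 1 when M halts.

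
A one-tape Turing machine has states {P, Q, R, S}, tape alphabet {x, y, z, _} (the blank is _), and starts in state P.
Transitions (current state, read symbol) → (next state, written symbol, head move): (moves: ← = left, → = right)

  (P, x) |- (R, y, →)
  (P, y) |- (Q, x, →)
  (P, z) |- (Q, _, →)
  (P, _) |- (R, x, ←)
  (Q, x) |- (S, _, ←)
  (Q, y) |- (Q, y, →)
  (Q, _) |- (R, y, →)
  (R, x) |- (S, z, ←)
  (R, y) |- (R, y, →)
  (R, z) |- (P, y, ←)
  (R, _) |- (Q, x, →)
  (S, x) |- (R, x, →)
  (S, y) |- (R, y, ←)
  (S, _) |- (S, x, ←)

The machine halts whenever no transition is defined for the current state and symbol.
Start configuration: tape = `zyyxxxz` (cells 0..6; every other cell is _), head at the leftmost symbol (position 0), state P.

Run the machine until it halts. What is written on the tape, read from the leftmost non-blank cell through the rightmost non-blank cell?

P | [z]yyxxxz   read z → write _, move →, go to Q
Q | _[y]yxxxz   read y → write y, move →, go to Q
Q | _y[y]xxxz   read y → write y, move →, go to Q
Q | _yy[x]xxz   read x → write _, move ←, go to S
S | _y[y]_xxz   read y → write y, move ←, go to R
R | _[y]y_xxz   read y → write y, move →, go to R
R | _y[y]_xxz   read y → write y, move →, go to R
R | _yy[_]xxz   read _ → write x, move →, go to Q
Q | _yyx[x]xz   read x → write _, move ←, go to S
S | _yy[x]_xz   read x → write x, move →, go to R
R | _yyx[_]xz   read _ → write x, move →, go to Q
Q | _yyxx[x]z   read x → write _, move ←, go to S
S | _yyx[x]_z   read x → write x, move →, go to R
R | _yyxx[_]z   read _ → write x, move →, go to Q
Q | _yyxxx[z]
The non-blank tape span at halt is yyxxxz.

yyxxxz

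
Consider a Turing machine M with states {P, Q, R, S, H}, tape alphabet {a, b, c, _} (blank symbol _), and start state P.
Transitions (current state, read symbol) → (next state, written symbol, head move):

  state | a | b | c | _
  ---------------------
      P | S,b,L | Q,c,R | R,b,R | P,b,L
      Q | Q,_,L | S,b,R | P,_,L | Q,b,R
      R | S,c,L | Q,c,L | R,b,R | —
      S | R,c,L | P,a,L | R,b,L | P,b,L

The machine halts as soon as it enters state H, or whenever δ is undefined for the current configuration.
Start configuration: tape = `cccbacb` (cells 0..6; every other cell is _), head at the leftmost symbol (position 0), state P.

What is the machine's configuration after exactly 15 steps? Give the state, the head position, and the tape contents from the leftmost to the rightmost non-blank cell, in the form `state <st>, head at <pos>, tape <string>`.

P | _[c]ccbacb   read c → write b, move R, go to R
R | _b[c]cbacb   read c → write b, move R, go to R
R | _bb[c]bacb   read c → write b, move R, go to R
R | _bbb[b]acb   read b → write c, move L, go to Q
Q | _bb[b]cacb   read b → write b, move R, go to S
S | _bbb[c]acb   read c → write b, move L, go to R
R | _bb[b]bacb   read b → write c, move L, go to Q
Q | _b[b]cbacb   read b → write b, move R, go to S
S | _bb[c]bacb   read c → write b, move L, go to R
R | _b[b]bbacb   read b → write c, move L, go to Q
Q | _[b]cbbacb   read b → write b, move R, go to S
S | _b[c]bbacb   read c → write b, move L, go to R
R | _[b]bbbacb   read b → write c, move L, go to Q
Q | [_]cbbbacb   read _ → write b, move R, go to Q
Q | b[c]bbbacb   read c → write _, move L, go to P
P | [b]_bbbacb
After 15 steps: state P, head at -1, tape b_bbbacb.

state P, head at -1, tape b_bbbacb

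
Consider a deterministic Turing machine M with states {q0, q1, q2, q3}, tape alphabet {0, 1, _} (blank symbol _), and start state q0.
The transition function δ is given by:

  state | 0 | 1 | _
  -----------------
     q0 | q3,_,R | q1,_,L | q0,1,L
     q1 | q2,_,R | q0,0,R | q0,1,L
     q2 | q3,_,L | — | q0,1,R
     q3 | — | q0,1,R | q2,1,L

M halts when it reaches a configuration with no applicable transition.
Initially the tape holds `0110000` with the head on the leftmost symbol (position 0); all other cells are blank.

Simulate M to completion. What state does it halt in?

q3

q0 | [0]110000   read 0 → write _, move R, go to q3
q3 | _[1]10000   read 1 → write 1, move R, go to q0
q0 | _1[1]0000   read 1 → write _, move L, go to q1
q1 | _[1]_0000   read 1 → write 0, move R, go to q0
q0 | _0[_]0000   read _ → write 1, move L, go to q0
q0 | _[0]10000   read 0 → write _, move R, go to q3
q3 | __[1]0000   read 1 → write 1, move R, go to q0
q0 | __1[0]000   read 0 → write _, move R, go to q3
q3 | __1_[0]00
No transition is defined for (q3, 0); M halts in state q3.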